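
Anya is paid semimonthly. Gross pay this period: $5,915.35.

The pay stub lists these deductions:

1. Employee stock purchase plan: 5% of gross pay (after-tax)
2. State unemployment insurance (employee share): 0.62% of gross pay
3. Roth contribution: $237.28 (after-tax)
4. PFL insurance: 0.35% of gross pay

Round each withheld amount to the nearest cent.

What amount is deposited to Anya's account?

$5,324.92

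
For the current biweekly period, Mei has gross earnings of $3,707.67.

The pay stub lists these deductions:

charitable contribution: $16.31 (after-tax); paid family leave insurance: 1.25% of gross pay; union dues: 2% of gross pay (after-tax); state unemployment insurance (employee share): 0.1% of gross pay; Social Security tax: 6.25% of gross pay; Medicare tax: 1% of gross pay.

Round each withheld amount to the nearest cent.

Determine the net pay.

Paid family leave insurance: $3,707.67 × 0.0125 = $46.35
State unemployment insurance (employee share): $3,707.67 × 0.001 = $3.71
Medicare tax: $3,707.67 × 0.01 = $37.08
Social Security tax: $3,707.67 × 0.0625 = $231.73
Charitable contribution: $16.31
Union dues: $3,707.67 × 0.02 = $74.15
Total deductions = $46.35 + $3.71 + $37.08 + $231.73 + $16.31 + $74.15 = $409.33
Net pay = $3,707.67 − $409.33 = $3,298.34

$3,298.34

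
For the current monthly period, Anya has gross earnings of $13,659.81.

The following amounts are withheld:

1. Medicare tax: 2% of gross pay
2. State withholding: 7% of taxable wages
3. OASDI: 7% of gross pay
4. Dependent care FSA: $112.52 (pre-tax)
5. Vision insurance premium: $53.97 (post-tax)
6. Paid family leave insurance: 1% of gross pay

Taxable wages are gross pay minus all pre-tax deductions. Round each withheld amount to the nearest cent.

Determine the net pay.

Dependent care FSA: $112.52
Taxable wages = $13,659.81 − $112.52 = $13,547.29
State withholding: $13,547.29 × 0.07 = $948.31
OASDI: $13,659.81 × 0.07 = $956.19
Medicare tax: $13,659.81 × 0.02 = $273.20
Paid family leave insurance: $13,659.81 × 0.01 = $136.60
Vision insurance premium: $53.97
Total deductions = $112.52 + $948.31 + $956.19 + $273.20 + $136.60 + $53.97 = $2,480.79
Net pay = $13,659.81 − $2,480.79 = $11,179.02

$11,179.02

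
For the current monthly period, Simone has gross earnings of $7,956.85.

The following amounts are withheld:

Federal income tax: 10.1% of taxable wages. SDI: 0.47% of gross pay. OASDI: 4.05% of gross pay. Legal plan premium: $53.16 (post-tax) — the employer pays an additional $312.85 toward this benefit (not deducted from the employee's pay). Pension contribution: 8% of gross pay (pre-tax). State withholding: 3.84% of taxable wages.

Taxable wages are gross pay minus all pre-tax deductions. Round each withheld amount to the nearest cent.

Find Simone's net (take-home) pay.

Pension contribution: $7,956.85 × 0.08 = $636.55
Taxable wages = $7,956.85 − $636.55 = $7,320.30
Federal income tax: $7,320.30 × 0.101 = $739.35
State withholding: $7,320.30 × 0.0384 = $281.10
OASDI: $7,956.85 × 0.0405 = $322.25
SDI: $7,956.85 × 0.0047 = $37.40
Legal plan premium: $53.16
(Employer's $312.85 toward legal plan premium is not withheld from the employee.)
Total deductions = $636.55 + $739.35 + $281.10 + $322.25 + $37.40 + $53.16 = $2,069.81
Net pay = $7,956.85 − $2,069.81 = $5,887.04

$5,887.04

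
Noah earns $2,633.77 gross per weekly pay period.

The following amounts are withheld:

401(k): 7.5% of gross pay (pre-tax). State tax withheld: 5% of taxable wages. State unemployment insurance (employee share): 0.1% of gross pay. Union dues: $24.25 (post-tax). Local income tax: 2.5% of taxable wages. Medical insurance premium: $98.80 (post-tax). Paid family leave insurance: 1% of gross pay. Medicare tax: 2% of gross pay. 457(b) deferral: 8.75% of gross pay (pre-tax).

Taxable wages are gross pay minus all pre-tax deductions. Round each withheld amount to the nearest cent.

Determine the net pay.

401(k): $2,633.77 × 0.075 = $197.53
457(b) deferral: $2,633.77 × 0.0875 = $230.45
Pre-tax total = $197.53 + $230.45 = $427.98
Taxable wages = $2,633.77 − $427.98 = $2,205.79
Local income tax: $2,205.79 × 0.025 = $55.14
State tax withheld: $2,205.79 × 0.05 = $110.29
Paid family leave insurance: $2,633.77 × 0.01 = $26.34
Medicare tax: $2,633.77 × 0.02 = $52.68
State unemployment insurance (employee share): $2,633.77 × 0.001 = $2.63
Union dues: $24.25
Medical insurance premium: $98.80
Total deductions = $197.53 + $230.45 + $55.14 + $110.29 + $26.34 + $52.68 + $2.63 + $24.25 + $98.80 = $798.11
Net pay = $2,633.77 − $798.11 = $1,835.66

$1,835.66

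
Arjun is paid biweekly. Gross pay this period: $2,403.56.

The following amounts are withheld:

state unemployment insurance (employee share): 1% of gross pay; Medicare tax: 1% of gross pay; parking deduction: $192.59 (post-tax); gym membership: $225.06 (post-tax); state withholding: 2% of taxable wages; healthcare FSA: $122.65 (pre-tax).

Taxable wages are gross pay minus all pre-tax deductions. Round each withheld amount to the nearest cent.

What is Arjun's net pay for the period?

Healthcare FSA: $122.65
Taxable wages = $2,403.56 − $122.65 = $2,280.91
State withholding: $2,280.91 × 0.02 = $45.62
Medicare tax: $2,403.56 × 0.01 = $24.04
State unemployment insurance (employee share): $2,403.56 × 0.01 = $24.04
Gym membership: $225.06
Parking deduction: $192.59
Total deductions = $122.65 + $45.62 + $24.04 + $24.04 + $225.06 + $192.59 = $634.00
Net pay = $2,403.56 − $634.00 = $1,769.56

$1,769.56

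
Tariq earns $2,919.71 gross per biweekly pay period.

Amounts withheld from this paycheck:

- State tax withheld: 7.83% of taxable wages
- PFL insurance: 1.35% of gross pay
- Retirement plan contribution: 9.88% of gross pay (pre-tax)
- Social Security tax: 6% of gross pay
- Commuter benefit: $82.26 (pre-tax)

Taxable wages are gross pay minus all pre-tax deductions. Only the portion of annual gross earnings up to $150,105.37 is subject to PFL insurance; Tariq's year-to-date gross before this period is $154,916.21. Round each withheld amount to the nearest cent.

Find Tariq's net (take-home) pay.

Retirement plan contribution: $2,919.71 × 0.0988 = $288.47
Commuter benefit: $82.26
Pre-tax total = $288.47 + $82.26 = $370.73
Taxable wages = $2,919.71 − $370.73 = $2,548.98
State tax withheld: $2,548.98 × 0.0783 = $199.59
Social Security tax: $2,919.71 × 0.06 = $175.18
PFL insurance: annual cap $150,105.37 already reached (YTD $154,916.21), so $0.00
Total deductions = $288.47 + $82.26 + $199.59 + $175.18 + $0.00 = $745.50
Net pay = $2,919.71 − $745.50 = $2,174.21

$2,174.21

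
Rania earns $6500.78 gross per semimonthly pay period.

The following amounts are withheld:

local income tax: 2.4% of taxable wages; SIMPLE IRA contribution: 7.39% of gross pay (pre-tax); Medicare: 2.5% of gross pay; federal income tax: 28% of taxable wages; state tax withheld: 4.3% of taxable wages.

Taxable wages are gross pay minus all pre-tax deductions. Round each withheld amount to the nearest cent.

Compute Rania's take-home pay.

SIMPLE IRA contribution: $6500.78 × 0.0739 = $480.41
Taxable wages = $6500.78 − $480.41 = $6020.37
Federal income tax: $6020.37 × 0.28 = $1685.70
Local income tax: $6020.37 × 0.024 = $144.49
State tax withheld: $6020.37 × 0.043 = $258.88
Medicare: $6500.78 × 0.025 = $162.52
Total deductions = $480.41 + $1685.70 + $144.49 + $258.88 + $162.52 = $2732.00
Net pay = $6500.78 − $2732.00 = $3768.78

$3768.78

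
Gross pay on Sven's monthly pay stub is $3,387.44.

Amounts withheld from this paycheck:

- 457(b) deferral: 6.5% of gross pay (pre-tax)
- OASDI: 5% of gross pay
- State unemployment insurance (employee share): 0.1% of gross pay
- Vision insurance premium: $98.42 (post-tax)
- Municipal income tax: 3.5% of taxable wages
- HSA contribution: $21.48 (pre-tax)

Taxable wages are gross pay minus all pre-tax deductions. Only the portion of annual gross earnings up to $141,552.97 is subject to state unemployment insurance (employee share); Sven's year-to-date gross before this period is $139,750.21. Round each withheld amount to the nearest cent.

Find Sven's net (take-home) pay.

$2,766.09

HSA contribution: $21.48
457(b) deferral: $3,387.44 × 0.065 = $220.18
Pre-tax total = $21.48 + $220.18 = $241.66
Taxable wages = $3,387.44 − $241.66 = $3,145.78
Municipal income tax: $3,145.78 × 0.035 = $110.10
OASDI: $3,387.44 × 0.05 = $169.37
State unemployment insurance (employee share): only $141,552.97 − $139,750.21 = $1,802.76 of this check is subject → $1,802.76 × 0.001 = $1.80
Vision insurance premium: $98.42
Total deductions = $21.48 + $220.18 + $110.10 + $169.37 + $1.80 + $98.42 = $621.35
Net pay = $3,387.44 − $621.35 = $2,766.09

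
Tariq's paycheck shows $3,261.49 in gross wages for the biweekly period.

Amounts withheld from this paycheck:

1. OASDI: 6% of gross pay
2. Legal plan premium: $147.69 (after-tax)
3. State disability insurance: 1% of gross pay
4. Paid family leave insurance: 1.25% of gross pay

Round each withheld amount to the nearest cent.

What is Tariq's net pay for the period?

$2,844.73

OASDI: $3,261.49 × 0.06 = $195.69
State disability insurance: $3,261.49 × 0.01 = $32.61
Paid family leave insurance: $3,261.49 × 0.0125 = $40.77
Legal plan premium: $147.69
Total deductions = $195.69 + $32.61 + $40.77 + $147.69 = $416.76
Net pay = $3,261.49 − $416.76 = $2,844.73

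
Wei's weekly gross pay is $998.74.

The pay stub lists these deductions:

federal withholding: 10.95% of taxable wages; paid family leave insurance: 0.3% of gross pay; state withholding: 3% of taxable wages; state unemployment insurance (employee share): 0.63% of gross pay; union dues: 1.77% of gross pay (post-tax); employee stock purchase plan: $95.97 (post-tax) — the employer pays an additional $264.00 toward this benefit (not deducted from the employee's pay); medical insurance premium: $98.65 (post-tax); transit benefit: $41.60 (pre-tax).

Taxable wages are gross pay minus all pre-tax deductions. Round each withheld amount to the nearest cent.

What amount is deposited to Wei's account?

$602.03

Transit benefit: $41.60
Taxable wages = $998.74 − $41.60 = $957.14
State withholding: $957.14 × 0.03 = $28.71
Federal withholding: $957.14 × 0.1095 = $104.81
State unemployment insurance (employee share): $998.74 × 0.0063 = $6.29
Paid family leave insurance: $998.74 × 0.003 = $3.00
Employee stock purchase plan: $95.97
Union dues: $998.74 × 0.0177 = $17.68
Medical insurance premium: $98.65
(Employer's $264.00 toward employee stock purchase plan is not withheld from the employee.)
Total deductions = $41.60 + $28.71 + $104.81 + $6.29 + $3.00 + $95.97 + $17.68 + $98.65 = $396.71
Net pay = $998.74 − $396.71 = $602.03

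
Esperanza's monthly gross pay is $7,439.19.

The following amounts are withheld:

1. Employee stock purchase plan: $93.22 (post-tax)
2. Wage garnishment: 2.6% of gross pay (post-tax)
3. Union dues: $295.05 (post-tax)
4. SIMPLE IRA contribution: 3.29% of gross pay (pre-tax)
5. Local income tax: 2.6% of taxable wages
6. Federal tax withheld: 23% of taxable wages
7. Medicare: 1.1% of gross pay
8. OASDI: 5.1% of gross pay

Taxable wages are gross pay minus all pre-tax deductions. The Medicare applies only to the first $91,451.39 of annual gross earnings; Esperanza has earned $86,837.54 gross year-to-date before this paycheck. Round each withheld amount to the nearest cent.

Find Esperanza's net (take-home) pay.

$4,340.82

SIMPLE IRA contribution: $7,439.19 × 0.0329 = $244.75
Taxable wages = $7,439.19 − $244.75 = $7,194.44
Local income tax: $7,194.44 × 0.026 = $187.06
Federal tax withheld: $7,194.44 × 0.23 = $1,654.72
OASDI: $7,439.19 × 0.051 = $379.40
Medicare: only $91,451.39 − $86,837.54 = $4,613.85 of this check is subject → $4,613.85 × 0.011 = $50.75
Employee stock purchase plan: $93.22
Wage garnishment: $7,439.19 × 0.026 = $193.42
Union dues: $295.05
Total deductions = $244.75 + $187.06 + $1,654.72 + $379.40 + $50.75 + $93.22 + $193.42 + $295.05 = $3,098.37
Net pay = $7,439.19 − $3,098.37 = $4,340.82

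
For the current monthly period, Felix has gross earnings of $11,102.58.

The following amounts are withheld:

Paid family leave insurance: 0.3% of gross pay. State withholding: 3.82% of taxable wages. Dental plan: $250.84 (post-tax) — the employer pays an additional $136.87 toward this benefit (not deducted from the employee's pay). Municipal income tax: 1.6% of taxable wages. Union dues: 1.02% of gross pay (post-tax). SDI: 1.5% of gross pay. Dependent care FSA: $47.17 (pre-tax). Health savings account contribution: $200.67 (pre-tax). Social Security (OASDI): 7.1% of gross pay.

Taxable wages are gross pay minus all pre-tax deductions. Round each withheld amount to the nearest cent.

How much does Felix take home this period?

$8,914.19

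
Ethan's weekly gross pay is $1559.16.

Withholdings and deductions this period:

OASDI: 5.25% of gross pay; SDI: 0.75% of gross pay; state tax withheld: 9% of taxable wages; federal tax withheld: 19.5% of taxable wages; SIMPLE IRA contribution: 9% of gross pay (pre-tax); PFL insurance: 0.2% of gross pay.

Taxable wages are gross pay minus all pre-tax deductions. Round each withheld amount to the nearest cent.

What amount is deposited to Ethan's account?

SIMPLE IRA contribution: $1559.16 × 0.09 = $140.32
Taxable wages = $1559.16 − $140.32 = $1418.84
State tax withheld: $1418.84 × 0.09 = $127.70
Federal tax withheld: $1418.84 × 0.195 = $276.67
PFL insurance: $1559.16 × 0.002 = $3.12
SDI: $1559.16 × 0.0075 = $11.69
OASDI: $1559.16 × 0.0525 = $81.86
Total deductions = $140.32 + $127.70 + $276.67 + $3.12 + $11.69 + $81.86 = $641.36
Net pay = $1559.16 − $641.36 = $917.80

$917.80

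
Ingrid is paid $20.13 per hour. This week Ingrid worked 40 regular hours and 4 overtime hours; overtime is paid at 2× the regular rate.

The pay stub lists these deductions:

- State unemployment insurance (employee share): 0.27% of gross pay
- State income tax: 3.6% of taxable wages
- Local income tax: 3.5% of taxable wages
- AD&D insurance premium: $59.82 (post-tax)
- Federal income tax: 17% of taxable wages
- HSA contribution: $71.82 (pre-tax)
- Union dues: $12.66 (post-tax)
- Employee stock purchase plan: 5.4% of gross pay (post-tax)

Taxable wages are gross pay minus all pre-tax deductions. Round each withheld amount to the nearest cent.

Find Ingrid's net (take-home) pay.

$551.60

Regular pay: 40 × $20.13 = $805.20
Overtime pay: 4 × $20.13 × 2 = $161.04
Gross pay = $805.20 + $161.04 = $966.24
HSA contribution: $71.82
Taxable wages = $966.24 − $71.82 = $894.42
Local income tax: $894.42 × 0.035 = $31.30
Federal income tax: $894.42 × 0.17 = $152.05
State income tax: $894.42 × 0.036 = $32.20
State unemployment insurance (employee share): $966.24 × 0.0027 = $2.61
AD&D insurance premium: $59.82
Union dues: $12.66
Employee stock purchase plan: $966.24 × 0.054 = $52.18
Total deductions = $71.82 + $31.30 + $152.05 + $32.20 + $2.61 + $59.82 + $12.66 + $52.18 = $414.64
Net pay = $966.24 − $414.64 = $551.60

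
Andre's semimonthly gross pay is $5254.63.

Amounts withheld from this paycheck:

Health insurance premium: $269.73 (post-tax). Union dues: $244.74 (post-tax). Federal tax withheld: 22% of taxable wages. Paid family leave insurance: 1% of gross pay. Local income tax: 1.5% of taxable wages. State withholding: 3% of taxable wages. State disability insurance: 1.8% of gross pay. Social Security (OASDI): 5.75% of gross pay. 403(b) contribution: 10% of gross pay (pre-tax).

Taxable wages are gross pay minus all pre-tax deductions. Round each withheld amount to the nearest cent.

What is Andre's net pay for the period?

$2512.19

403(b) contribution: $5254.63 × 0.1 = $525.46
Taxable wages = $5254.63 − $525.46 = $4729.17
State withholding: $4729.17 × 0.03 = $141.88
Local income tax: $4729.17 × 0.015 = $70.94
Federal tax withheld: $4729.17 × 0.22 = $1040.42
State disability insurance: $5254.63 × 0.018 = $94.58
Social Security (OASDI): $5254.63 × 0.0575 = $302.14
Paid family leave insurance: $5254.63 × 0.01 = $52.55
Union dues: $244.74
Health insurance premium: $269.73
Total deductions = $525.46 + $141.88 + $70.94 + $1040.42 + $94.58 + $302.14 + $52.55 + $244.74 + $269.73 = $2742.44
Net pay = $5254.63 − $2742.44 = $2512.19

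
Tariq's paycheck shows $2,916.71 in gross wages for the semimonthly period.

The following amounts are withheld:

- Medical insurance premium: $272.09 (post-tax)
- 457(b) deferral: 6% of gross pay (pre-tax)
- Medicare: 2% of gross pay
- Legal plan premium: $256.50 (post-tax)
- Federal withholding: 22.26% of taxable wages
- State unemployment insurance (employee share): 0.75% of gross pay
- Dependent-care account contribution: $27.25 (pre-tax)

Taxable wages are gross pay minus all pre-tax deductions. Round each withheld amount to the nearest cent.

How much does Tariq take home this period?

$1,501.42

457(b) deferral: $2,916.71 × 0.06 = $175.00
Dependent-care account contribution: $27.25
Pre-tax total = $175.00 + $27.25 = $202.25
Taxable wages = $2,916.71 − $202.25 = $2,714.46
Federal withholding: $2,714.46 × 0.2226 = $604.24
Medicare: $2,916.71 × 0.02 = $58.33
State unemployment insurance (employee share): $2,916.71 × 0.0075 = $21.88
Medical insurance premium: $272.09
Legal plan premium: $256.50
Total deductions = $175.00 + $27.25 + $604.24 + $58.33 + $21.88 + $272.09 + $256.50 = $1,415.29
Net pay = $2,916.71 − $1,415.29 = $1,501.42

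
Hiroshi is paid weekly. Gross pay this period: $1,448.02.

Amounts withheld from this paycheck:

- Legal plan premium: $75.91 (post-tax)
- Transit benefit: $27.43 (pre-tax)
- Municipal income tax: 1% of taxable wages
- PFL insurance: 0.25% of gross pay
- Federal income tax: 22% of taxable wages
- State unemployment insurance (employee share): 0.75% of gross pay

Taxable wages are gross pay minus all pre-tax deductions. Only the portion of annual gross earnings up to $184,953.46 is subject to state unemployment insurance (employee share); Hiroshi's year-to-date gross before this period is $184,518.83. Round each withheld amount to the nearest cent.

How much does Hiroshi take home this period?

$1,011.06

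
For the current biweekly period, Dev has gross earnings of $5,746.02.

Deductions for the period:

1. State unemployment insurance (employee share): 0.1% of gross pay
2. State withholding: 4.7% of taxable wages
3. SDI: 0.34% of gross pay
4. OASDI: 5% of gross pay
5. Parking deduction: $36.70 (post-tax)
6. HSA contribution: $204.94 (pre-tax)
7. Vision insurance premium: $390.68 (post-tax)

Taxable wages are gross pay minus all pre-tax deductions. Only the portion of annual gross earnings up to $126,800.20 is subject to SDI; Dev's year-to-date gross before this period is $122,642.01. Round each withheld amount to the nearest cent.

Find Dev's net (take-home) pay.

HSA contribution: $204.94
Taxable wages = $5,746.02 − $204.94 = $5,541.08
State withholding: $5,541.08 × 0.047 = $260.43
State unemployment insurance (employee share): $5,746.02 × 0.001 = $5.75
SDI: only $126,800.20 − $122,642.01 = $4,158.19 of this check is subject → $4,158.19 × 0.0034 = $14.14
OASDI: $5,746.02 × 0.05 = $287.30
Vision insurance premium: $390.68
Parking deduction: $36.70
Total deductions = $204.94 + $260.43 + $5.75 + $14.14 + $287.30 + $390.68 + $36.70 = $1,199.94
Net pay = $5,746.02 − $1,199.94 = $4,546.08

$4,546.08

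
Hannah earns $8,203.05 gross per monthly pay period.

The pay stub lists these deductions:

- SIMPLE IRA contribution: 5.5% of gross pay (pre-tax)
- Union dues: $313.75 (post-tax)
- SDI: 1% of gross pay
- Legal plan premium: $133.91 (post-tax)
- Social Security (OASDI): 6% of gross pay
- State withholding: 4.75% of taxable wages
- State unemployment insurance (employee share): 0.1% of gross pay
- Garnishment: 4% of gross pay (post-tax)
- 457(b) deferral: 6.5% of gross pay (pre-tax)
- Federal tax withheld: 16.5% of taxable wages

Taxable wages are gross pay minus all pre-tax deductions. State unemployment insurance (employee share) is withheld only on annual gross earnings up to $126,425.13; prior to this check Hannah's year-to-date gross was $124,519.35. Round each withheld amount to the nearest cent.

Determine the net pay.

$4,332.81

457(b) deferral: $8,203.05 × 0.065 = $533.20
SIMPLE IRA contribution: $8,203.05 × 0.055 = $451.17
Pre-tax total = $533.20 + $451.17 = $984.37
Taxable wages = $8,203.05 − $984.37 = $7,218.68
Federal tax withheld: $7,218.68 × 0.165 = $1,191.08
State withholding: $7,218.68 × 0.0475 = $342.89
SDI: $8,203.05 × 0.01 = $82.03
Social Security (OASDI): $8,203.05 × 0.06 = $492.18
State unemployment insurance (employee share): only $126,425.13 − $124,519.35 = $1,905.78 of this check is subject → $1,905.78 × 0.001 = $1.91
Union dues: $313.75
Garnishment: $8,203.05 × 0.04 = $328.12
Legal plan premium: $133.91
Total deductions = $533.20 + $451.17 + $1,191.08 + $342.89 + $82.03 + $492.18 + $1.91 + $313.75 + $328.12 + $133.91 = $3,870.24
Net pay = $8,203.05 − $3,870.24 = $4,332.81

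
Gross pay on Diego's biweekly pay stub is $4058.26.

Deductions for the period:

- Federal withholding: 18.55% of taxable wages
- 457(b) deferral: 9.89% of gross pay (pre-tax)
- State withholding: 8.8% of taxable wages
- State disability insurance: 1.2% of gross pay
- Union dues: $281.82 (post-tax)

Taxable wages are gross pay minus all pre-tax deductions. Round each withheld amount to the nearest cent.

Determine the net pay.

457(b) deferral: $4058.26 × 0.0989 = $401.36
Taxable wages = $4058.26 − $401.36 = $3656.90
Federal withholding: $3656.90 × 0.1855 = $678.35
State withholding: $3656.90 × 0.088 = $321.81
State disability insurance: $4058.26 × 0.012 = $48.70
Union dues: $281.82
Total deductions = $401.36 + $678.35 + $321.81 + $48.70 + $281.82 = $1732.04
Net pay = $4058.26 − $1732.04 = $2326.22

$2326.22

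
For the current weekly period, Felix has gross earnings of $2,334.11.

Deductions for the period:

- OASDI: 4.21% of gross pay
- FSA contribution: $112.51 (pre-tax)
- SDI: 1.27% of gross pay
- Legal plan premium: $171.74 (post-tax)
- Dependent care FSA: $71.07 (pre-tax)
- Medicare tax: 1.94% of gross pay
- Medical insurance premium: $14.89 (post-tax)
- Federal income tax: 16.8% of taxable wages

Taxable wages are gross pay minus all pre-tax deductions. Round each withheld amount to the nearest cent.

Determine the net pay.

$1,429.42

Dependent care FSA: $71.07
FSA contribution: $112.51
Pre-tax total = $71.07 + $112.51 = $183.58
Taxable wages = $2,334.11 − $183.58 = $2,150.53
Federal income tax: $2,150.53 × 0.168 = $361.29
Medicare tax: $2,334.11 × 0.0194 = $45.28
OASDI: $2,334.11 × 0.0421 = $98.27
SDI: $2,334.11 × 0.0127 = $29.64
Medical insurance premium: $14.89
Legal plan premium: $171.74
Total deductions = $71.07 + $112.51 + $361.29 + $45.28 + $98.27 + $29.64 + $14.89 + $171.74 = $904.69
Net pay = $2,334.11 − $904.69 = $1,429.42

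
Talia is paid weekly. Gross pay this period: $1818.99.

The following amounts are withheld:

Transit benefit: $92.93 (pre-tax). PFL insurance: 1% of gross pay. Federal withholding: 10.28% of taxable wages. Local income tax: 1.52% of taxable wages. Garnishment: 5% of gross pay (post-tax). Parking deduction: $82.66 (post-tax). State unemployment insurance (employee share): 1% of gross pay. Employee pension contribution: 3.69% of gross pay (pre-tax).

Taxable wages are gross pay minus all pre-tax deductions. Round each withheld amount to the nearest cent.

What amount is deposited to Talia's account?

$1253.19

Transit benefit: $92.93
Employee pension contribution: $1818.99 × 0.0369 = $67.12
Pre-tax total = $92.93 + $67.12 = $160.05
Taxable wages = $1818.99 − $160.05 = $1658.94
Local income tax: $1658.94 × 0.0152 = $25.22
Federal withholding: $1658.94 × 0.1028 = $170.54
State unemployment insurance (employee share): $1818.99 × 0.01 = $18.19
PFL insurance: $1818.99 × 0.01 = $18.19
Parking deduction: $82.66
Garnishment: $1818.99 × 0.05 = $90.95
Total deductions = $92.93 + $67.12 + $25.22 + $170.54 + $18.19 + $18.19 + $82.66 + $90.95 = $565.80
Net pay = $1818.99 − $565.80 = $1253.19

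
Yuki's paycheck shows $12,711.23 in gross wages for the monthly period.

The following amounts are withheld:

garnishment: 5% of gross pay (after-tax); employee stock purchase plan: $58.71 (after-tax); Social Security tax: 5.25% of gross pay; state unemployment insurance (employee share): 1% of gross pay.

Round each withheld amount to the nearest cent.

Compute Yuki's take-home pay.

Social Security tax: $12,711.23 × 0.0525 = $667.34
State unemployment insurance (employee share): $12,711.23 × 0.01 = $127.11
Employee stock purchase plan: $58.71
Garnishment: $12,711.23 × 0.05 = $635.56
Total deductions = $667.34 + $127.11 + $58.71 + $635.56 = $1,488.72
Net pay = $12,711.23 − $1,488.72 = $11,222.51

$11,222.51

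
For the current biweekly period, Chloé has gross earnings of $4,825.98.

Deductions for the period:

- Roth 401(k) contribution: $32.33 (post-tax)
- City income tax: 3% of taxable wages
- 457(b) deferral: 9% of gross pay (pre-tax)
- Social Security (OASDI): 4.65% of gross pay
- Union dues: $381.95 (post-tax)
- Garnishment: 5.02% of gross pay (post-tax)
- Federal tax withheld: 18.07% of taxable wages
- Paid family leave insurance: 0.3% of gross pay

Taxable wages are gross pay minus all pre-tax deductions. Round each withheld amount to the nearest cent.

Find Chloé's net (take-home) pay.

457(b) deferral: $4,825.98 × 0.09 = $434.34
Taxable wages = $4,825.98 − $434.34 = $4,391.64
City income tax: $4,391.64 × 0.03 = $131.75
Federal tax withheld: $4,391.64 × 0.1807 = $793.57
Paid family leave insurance: $4,825.98 × 0.003 = $14.48
Social Security (OASDI): $4,825.98 × 0.0465 = $224.41
Garnishment: $4,825.98 × 0.0502 = $242.26
Union dues: $381.95
Roth 401(k) contribution: $32.33
Total deductions = $434.34 + $131.75 + $793.57 + $14.48 + $224.41 + $242.26 + $381.95 + $32.33 = $2,255.09
Net pay = $4,825.98 − $2,255.09 = $2,570.89

$2,570.89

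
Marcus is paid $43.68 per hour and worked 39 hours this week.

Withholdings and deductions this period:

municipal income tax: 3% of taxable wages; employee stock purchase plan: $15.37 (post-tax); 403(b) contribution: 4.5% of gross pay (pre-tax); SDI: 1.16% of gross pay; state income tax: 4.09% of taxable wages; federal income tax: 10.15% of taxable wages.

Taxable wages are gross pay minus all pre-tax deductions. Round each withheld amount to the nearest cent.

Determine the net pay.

$1,311.25

Gross pay: 39 × $43.68 = $1,703.52
403(b) contribution: $1,703.52 × 0.045 = $76.66
Taxable wages = $1,703.52 − $76.66 = $1,626.86
State income tax: $1,626.86 × 0.0409 = $66.54
Municipal income tax: $1,626.86 × 0.03 = $48.81
Federal income tax: $1,626.86 × 0.1015 = $165.13
SDI: $1,703.52 × 0.0116 = $19.76
Employee stock purchase plan: $15.37
Total deductions = $76.66 + $66.54 + $48.81 + $165.13 + $19.76 + $15.37 = $392.27
Net pay = $1,703.52 − $392.27 = $1,311.25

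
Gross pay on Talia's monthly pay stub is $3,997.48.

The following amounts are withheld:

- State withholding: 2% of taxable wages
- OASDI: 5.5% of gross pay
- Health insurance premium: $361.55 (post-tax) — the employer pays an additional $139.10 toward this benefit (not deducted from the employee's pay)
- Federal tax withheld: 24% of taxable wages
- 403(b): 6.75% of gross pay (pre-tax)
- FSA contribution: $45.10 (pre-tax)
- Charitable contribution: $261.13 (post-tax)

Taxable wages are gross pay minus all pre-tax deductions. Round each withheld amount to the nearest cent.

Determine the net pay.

403(b): $3,997.48 × 0.0675 = $269.83
FSA contribution: $45.10
Pre-tax total = $269.83 + $45.10 = $314.93
Taxable wages = $3,997.48 − $314.93 = $3,682.55
State withholding: $3,682.55 × 0.02 = $73.65
Federal tax withheld: $3,682.55 × 0.24 = $883.81
OASDI: $3,997.48 × 0.055 = $219.86
Health insurance premium: $361.55
Charitable contribution: $261.13
(Employer's $139.10 toward health insurance premium is not withheld from the employee.)
Total deductions = $269.83 + $45.10 + $73.65 + $883.81 + $219.86 + $361.55 + $261.13 = $2,114.93
Net pay = $3,997.48 − $2,114.93 = $1,882.55

$1,882.55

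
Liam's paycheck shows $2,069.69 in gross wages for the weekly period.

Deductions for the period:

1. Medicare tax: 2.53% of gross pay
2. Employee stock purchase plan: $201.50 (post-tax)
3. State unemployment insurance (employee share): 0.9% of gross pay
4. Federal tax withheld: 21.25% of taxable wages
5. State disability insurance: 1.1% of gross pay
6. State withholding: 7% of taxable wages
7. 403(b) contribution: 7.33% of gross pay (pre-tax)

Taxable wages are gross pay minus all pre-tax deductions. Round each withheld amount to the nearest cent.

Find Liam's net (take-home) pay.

$1,080.89

403(b) contribution: $2,069.69 × 0.0733 = $151.71
Taxable wages = $2,069.69 − $151.71 = $1,917.98
Federal tax withheld: $1,917.98 × 0.2125 = $407.57
State withholding: $1,917.98 × 0.07 = $134.26
Medicare tax: $2,069.69 × 0.0253 = $52.36
State unemployment insurance (employee share): $2,069.69 × 0.009 = $18.63
State disability insurance: $2,069.69 × 0.011 = $22.77
Employee stock purchase plan: $201.50
Total deductions = $151.71 + $407.57 + $134.26 + $52.36 + $18.63 + $22.77 + $201.50 = $988.80
Net pay = $2,069.69 − $988.80 = $1,080.89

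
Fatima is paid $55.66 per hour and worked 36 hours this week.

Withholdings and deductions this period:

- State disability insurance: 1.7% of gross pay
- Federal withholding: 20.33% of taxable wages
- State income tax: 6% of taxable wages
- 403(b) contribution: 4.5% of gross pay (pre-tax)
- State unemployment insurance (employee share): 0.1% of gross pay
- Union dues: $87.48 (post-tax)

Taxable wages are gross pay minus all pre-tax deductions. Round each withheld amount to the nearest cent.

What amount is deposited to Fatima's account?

$1,286.20

Gross pay: 36 × $55.66 = $2,003.76
403(b) contribution: $2,003.76 × 0.045 = $90.17
Taxable wages = $2,003.76 − $90.17 = $1,913.59
Federal withholding: $1,913.59 × 0.2033 = $389.03
State income tax: $1,913.59 × 0.06 = $114.82
State disability insurance: $2,003.76 × 0.017 = $34.06
State unemployment insurance (employee share): $2,003.76 × 0.001 = $2.00
Union dues: $87.48
Total deductions = $90.17 + $389.03 + $114.82 + $34.06 + $2.00 + $87.48 = $717.56
Net pay = $2,003.76 − $717.56 = $1,286.20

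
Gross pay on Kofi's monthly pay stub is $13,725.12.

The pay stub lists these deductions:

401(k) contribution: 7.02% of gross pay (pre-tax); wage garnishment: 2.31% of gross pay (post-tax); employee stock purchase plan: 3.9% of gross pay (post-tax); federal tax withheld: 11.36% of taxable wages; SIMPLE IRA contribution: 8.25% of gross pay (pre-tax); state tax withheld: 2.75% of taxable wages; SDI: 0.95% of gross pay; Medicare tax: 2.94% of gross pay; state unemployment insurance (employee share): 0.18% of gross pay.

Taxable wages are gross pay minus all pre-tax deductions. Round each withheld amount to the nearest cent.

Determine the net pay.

401(k) contribution: $13,725.12 × 0.0702 = $963.50
SIMPLE IRA contribution: $13,725.12 × 0.0825 = $1,132.32
Pre-tax total = $963.50 + $1,132.32 = $2,095.82
Taxable wages = $13,725.12 − $2,095.82 = $11,629.30
Federal tax withheld: $11,629.30 × 0.1136 = $1,321.09
State tax withheld: $11,629.30 × 0.0275 = $319.81
SDI: $13,725.12 × 0.0095 = $130.39
Medicare tax: $13,725.12 × 0.0294 = $403.52
State unemployment insurance (employee share): $13,725.12 × 0.0018 = $24.71
Employee stock purchase plan: $13,725.12 × 0.039 = $535.28
Wage garnishment: $13,725.12 × 0.0231 = $317.05
Total deductions = $963.50 + $1,132.32 + $1,321.09 + $319.81 + $130.39 + $403.52 + $24.71 + $535.28 + $317.05 = $5,147.67
Net pay = $13,725.12 − $5,147.67 = $8,577.45

$8,577.45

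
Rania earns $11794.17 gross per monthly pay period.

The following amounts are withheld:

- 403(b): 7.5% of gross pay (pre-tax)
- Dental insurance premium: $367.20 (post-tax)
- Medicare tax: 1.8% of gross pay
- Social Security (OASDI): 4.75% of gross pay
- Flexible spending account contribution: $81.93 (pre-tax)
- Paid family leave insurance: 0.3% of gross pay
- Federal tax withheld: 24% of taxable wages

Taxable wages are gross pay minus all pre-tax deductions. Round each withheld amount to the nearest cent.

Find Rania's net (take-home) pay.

Flexible spending account contribution: $81.93
403(b): $11794.17 × 0.075 = $884.56
Pre-tax total = $81.93 + $884.56 = $966.49
Taxable wages = $11794.17 − $966.49 = $10827.68
Federal tax withheld: $10827.68 × 0.24 = $2598.64
Social Security (OASDI): $11794.17 × 0.0475 = $560.22
Medicare tax: $11794.17 × 0.018 = $212.30
Paid family leave insurance: $11794.17 × 0.003 = $35.38
Dental insurance premium: $367.20
Total deductions = $81.93 + $884.56 + $2598.64 + $560.22 + $212.30 + $35.38 + $367.20 = $4740.23
Net pay = $11794.17 − $4740.23 = $7053.94

$7053.94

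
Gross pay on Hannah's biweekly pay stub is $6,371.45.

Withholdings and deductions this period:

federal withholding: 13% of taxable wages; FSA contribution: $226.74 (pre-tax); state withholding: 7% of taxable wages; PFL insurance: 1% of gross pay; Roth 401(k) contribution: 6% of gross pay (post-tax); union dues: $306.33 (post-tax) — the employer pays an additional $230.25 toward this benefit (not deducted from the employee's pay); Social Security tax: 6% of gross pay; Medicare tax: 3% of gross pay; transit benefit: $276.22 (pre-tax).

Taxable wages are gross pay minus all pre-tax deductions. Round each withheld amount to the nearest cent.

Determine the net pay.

$3,369.04

FSA contribution: $226.74
Transit benefit: $276.22
Pre-tax total = $226.74 + $276.22 = $502.96
Taxable wages = $6,371.45 − $502.96 = $5,868.49
State withholding: $5,868.49 × 0.07 = $410.79
Federal withholding: $5,868.49 × 0.13 = $762.90
Medicare tax: $6,371.45 × 0.03 = $191.14
Social Security tax: $6,371.45 × 0.06 = $382.29
PFL insurance: $6,371.45 × 0.01 = $63.71
Roth 401(k) contribution: $6,371.45 × 0.06 = $382.29
Union dues: $306.33
(Employer's $230.25 toward union dues is not withheld from the employee.)
Total deductions = $226.74 + $276.22 + $410.79 + $762.90 + $191.14 + $382.29 + $63.71 + $382.29 + $306.33 = $3,002.41
Net pay = $6,371.45 − $3,002.41 = $3,369.04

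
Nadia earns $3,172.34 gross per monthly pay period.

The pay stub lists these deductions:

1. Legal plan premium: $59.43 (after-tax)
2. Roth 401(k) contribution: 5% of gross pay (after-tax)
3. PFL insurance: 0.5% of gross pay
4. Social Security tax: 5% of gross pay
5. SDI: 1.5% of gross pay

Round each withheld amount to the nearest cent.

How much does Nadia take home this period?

SDI: $3,172.34 × 0.015 = $47.59
Social Security tax: $3,172.34 × 0.05 = $158.62
PFL insurance: $3,172.34 × 0.005 = $15.86
Roth 401(k) contribution: $3,172.34 × 0.05 = $158.62
Legal plan premium: $59.43
Total deductions = $47.59 + $158.62 + $15.86 + $158.62 + $59.43 = $440.12
Net pay = $3,172.34 − $440.12 = $2,732.22

$2,732.22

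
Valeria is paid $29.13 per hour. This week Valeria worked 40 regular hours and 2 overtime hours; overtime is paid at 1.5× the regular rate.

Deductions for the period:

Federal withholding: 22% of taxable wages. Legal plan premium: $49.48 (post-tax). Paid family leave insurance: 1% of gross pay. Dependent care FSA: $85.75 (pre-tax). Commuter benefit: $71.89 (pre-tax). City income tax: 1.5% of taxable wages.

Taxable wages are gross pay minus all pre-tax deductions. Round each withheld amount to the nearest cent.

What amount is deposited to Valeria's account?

$775.63

Regular pay: 40 × $29.13 = $1,165.20
Overtime pay: 2 × $29.13 × 1.5 = $87.39
Gross pay = $1,165.20 + $87.39 = $1,252.59
Dependent care FSA: $85.75
Commuter benefit: $71.89
Pre-tax total = $85.75 + $71.89 = $157.64
Taxable wages = $1,252.59 − $157.64 = $1,094.95
Federal withholding: $1,094.95 × 0.22 = $240.89
City income tax: $1,094.95 × 0.015 = $16.42
Paid family leave insurance: $1,252.59 × 0.01 = $12.53
Legal plan premium: $49.48
Total deductions = $85.75 + $71.89 + $240.89 + $16.42 + $12.53 + $49.48 = $476.96
Net pay = $1,252.59 − $476.96 = $775.63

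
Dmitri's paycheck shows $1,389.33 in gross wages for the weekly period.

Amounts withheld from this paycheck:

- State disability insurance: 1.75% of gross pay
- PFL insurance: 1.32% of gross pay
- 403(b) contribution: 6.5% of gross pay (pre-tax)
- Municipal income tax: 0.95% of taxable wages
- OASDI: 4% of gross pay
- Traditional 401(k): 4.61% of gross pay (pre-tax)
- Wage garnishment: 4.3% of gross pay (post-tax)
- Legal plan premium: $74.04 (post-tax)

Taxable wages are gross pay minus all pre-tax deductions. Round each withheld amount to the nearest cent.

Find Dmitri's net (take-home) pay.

$991.24

Traditional 401(k): $1,389.33 × 0.0461 = $64.05
403(b) contribution: $1,389.33 × 0.065 = $90.31
Pre-tax total = $64.05 + $90.31 = $154.36
Taxable wages = $1,389.33 − $154.36 = $1,234.97
Municipal income tax: $1,234.97 × 0.0095 = $11.73
State disability insurance: $1,389.33 × 0.0175 = $24.31
OASDI: $1,389.33 × 0.04 = $55.57
PFL insurance: $1,389.33 × 0.0132 = $18.34
Legal plan premium: $74.04
Wage garnishment: $1,389.33 × 0.043 = $59.74
Total deductions = $64.05 + $90.31 + $11.73 + $24.31 + $55.57 + $18.34 + $74.04 + $59.74 = $398.09
Net pay = $1,389.33 − $398.09 = $991.24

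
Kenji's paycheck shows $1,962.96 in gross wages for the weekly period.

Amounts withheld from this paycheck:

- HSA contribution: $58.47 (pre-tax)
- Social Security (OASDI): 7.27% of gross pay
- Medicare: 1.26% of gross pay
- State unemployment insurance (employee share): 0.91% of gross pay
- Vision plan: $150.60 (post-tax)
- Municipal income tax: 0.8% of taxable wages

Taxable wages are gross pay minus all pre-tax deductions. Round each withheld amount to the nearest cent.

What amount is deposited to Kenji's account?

HSA contribution: $58.47
Taxable wages = $1,962.96 − $58.47 = $1,904.49
Municipal income tax: $1,904.49 × 0.008 = $15.24
Social Security (OASDI): $1,962.96 × 0.0727 = $142.71
Medicare: $1,962.96 × 0.0126 = $24.73
State unemployment insurance (employee share): $1,962.96 × 0.0091 = $17.86
Vision plan: $150.60
Total deductions = $58.47 + $15.24 + $142.71 + $24.73 + $17.86 + $150.60 = $409.61
Net pay = $1,962.96 − $409.61 = $1,553.35

$1,553.35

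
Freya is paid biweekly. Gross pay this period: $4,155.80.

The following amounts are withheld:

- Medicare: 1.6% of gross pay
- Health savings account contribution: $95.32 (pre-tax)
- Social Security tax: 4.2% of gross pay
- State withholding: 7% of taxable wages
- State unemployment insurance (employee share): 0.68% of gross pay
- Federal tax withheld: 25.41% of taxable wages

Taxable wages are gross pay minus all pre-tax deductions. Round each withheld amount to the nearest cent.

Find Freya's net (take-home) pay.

$2,475.19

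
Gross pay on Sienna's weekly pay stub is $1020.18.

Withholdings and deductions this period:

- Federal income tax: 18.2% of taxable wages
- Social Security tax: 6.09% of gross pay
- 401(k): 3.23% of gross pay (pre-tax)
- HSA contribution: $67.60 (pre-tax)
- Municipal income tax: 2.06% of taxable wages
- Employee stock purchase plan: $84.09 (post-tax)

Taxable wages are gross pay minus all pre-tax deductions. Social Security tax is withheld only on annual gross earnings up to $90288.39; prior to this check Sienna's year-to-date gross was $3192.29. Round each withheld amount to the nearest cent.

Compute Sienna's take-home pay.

401(k): $1020.18 × 0.0323 = $32.95
HSA contribution: $67.60
Pre-tax total = $32.95 + $67.60 = $100.55
Taxable wages = $1020.18 − $100.55 = $919.63
Municipal income tax: $919.63 × 0.0206 = $18.94
Federal income tax: $919.63 × 0.182 = $167.37
Social Security tax: cap not yet reached, full $1020.18 is subject → $1020.18 × 0.0609 = $62.13
Employee stock purchase plan: $84.09
Total deductions = $32.95 + $67.60 + $18.94 + $167.37 + $62.13 + $84.09 = $433.08
Net pay = $1020.18 − $433.08 = $587.10

$587.10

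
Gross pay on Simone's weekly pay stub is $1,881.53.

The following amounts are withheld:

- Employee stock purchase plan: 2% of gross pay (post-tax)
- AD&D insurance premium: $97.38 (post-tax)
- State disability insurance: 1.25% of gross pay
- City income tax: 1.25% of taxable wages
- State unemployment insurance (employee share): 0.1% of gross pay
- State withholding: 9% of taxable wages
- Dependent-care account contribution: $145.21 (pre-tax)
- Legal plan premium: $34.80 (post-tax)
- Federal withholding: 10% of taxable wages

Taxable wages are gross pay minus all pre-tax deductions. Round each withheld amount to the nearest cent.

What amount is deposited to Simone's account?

$1,189.51

Dependent-care account contribution: $145.21
Taxable wages = $1,881.53 − $145.21 = $1,736.32
State withholding: $1,736.32 × 0.09 = $156.27
Federal withholding: $1,736.32 × 0.1 = $173.63
City income tax: $1,736.32 × 0.0125 = $21.70
State disability insurance: $1,881.53 × 0.0125 = $23.52
State unemployment insurance (employee share): $1,881.53 × 0.001 = $1.88
AD&D insurance premium: $97.38
Employee stock purchase plan: $1,881.53 × 0.02 = $37.63
Legal plan premium: $34.80
Total deductions = $145.21 + $156.27 + $173.63 + $21.70 + $23.52 + $1.88 + $97.38 + $37.63 + $34.80 = $692.02
Net pay = $1,881.53 − $692.02 = $1,189.51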